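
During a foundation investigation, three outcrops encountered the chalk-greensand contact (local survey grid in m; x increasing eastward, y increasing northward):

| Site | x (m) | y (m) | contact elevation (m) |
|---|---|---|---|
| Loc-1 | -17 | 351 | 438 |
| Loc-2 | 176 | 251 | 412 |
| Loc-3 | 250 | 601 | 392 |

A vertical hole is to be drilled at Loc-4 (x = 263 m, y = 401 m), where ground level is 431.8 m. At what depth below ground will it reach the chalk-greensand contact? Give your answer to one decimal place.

Let the plane be z = a·x + b·y + c.
Loc-2−Loc-1: 193a − 100b = −26;  Loc-3−Loc-1: 267a + 250b = −46.
Solving gives a = −0.14810, b = −0.02583.
Then c = 438 − a·-17 − b·351 = 444.55.
At (263, 401): z_contact = −38.95 − 10.36 + 444.55 = 395.24 m.
Depth below ground = 431.8 − 395.24 = 36.6 m.

36.6 m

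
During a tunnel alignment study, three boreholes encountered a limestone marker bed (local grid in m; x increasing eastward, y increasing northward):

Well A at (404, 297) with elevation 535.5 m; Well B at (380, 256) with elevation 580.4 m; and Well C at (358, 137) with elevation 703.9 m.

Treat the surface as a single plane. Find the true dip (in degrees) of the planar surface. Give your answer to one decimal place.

45.6°

Two edge vectors: Well A→Well B = (-24, -41, 44.9), Well A→Well C = (-46, -160, 168.4).
Normal n = (Well A→Well B) × (Well A→Well C) = (279.6, 1976.2, 1954).
So ∂z/∂x = −n_x/n_z = −0.14309 and ∂z/∂y = −n_y/n_z = −1.01136.
Gradient magnitude |∇z| = √(a² + b²) = √(0.02048 + 1.02285) = 1.02143.
True dip = arctan(1.02143) = 45.6°, dipping toward N (azimuth ≈ 008°).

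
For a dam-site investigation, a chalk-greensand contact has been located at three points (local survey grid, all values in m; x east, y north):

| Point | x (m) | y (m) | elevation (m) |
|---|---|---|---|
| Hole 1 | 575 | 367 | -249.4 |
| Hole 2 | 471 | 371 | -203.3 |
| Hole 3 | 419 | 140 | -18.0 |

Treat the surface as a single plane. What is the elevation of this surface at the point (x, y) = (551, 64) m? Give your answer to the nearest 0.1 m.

Two edge vectors: Hole 1→Hole 2 = (-104, 4, 46.1), Hole 1→Hole 3 = (-156, -227, 231.4).
Normal n = (Hole 1→Hole 2) × (Hole 1→Hole 3) = (11390.3, 16874, 24232).
So ∂z/∂x = −n_x/n_z = −0.47005 and ∂z/∂y = −n_y/n_z = −0.69635.
Intercept c from Hole 1: -249.4 + 270.28 + 255.56 = 276.44.
At (551, 64): z = −259.0 − 44.6 + 276.44 = -27.1 m.

-27.1 m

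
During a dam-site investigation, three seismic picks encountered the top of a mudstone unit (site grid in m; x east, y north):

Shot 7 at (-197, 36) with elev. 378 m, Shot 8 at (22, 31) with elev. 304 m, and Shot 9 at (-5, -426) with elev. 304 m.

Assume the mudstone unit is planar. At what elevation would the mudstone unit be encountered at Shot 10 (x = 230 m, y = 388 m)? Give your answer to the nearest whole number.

241 m

Two edge vectors: Shot 7→Shot 8 = (219, -5, -74), Shot 7→Shot 9 = (192, -462, -74).
Normal n = (Shot 7→Shot 8) × (Shot 7→Shot 9) = (-33818, 1998, -100218).
So ∂z/∂x = −n_x/n_z = −0.33744 and ∂z/∂y = −n_y/n_z = 0.01994.
Intercept c from Shot 7: 378 − 66.48 − 0.72 = 310.81.
At (230, 388): z = −77.6 + 7.7 + 310.81 = 240.9 m.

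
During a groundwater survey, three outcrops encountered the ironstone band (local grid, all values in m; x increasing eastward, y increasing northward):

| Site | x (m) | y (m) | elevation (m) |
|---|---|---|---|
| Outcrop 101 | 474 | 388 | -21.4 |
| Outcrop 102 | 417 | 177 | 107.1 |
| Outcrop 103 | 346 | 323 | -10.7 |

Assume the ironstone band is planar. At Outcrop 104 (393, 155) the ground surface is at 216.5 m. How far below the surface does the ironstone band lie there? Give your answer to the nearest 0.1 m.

100.7 m

Let the plane be z = a·x + b·y + c.
Outcrop 102−Outcrop 101: −57a − 211b = 128.5;  Outcrop 103−Outcrop 101: −128a − 65b = 10.7.
Solving gives a = 0.26155, b = −0.67966.
Then c = -21.4 − a·474 − b·388 = 118.34.
At (393, 155): z_contact = 102.79 − 105.35 + 118.34 = 115.78 m.
Depth below ground = 216.5 − 115.78 = 100.7 m.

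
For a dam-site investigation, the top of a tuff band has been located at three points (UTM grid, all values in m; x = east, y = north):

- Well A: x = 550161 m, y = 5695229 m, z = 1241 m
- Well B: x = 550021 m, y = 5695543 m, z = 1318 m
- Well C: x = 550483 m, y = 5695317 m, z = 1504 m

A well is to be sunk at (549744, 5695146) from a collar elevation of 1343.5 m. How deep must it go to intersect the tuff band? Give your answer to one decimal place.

Two edge vectors: Well A→Well B = (-140, 314, 77), Well A→Well C = (322, 88, 263).
Normal n = (Well A→Well B) × (Well A→Well C) = (75806, 61614, -113428).
So ∂z/∂x = −n_x/n_z = 0.668318228 and ∂z/∂y = −n_y/n_z = 0.543199210.
Intercept c from Well A: 1241 − 367682.62 − 3093643.89 = −3460085.52.
At (549744, 5695146): z_contact = 367403.94 + 3093598.81 − 3460085.52 = 917.23 m.
Depth below ground = 1343.5 − 917.23 = 426.3 m.

426.3 m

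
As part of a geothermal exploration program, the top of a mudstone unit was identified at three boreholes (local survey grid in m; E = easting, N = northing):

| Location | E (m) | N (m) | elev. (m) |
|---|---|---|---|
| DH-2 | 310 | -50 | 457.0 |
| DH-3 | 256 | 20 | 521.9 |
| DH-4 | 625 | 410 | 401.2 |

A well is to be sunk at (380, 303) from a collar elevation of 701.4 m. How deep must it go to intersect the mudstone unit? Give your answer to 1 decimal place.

163.6 m

Two edge vectors: DH-2→DH-3 = (-54, 70, 64.9), DH-2→DH-4 = (315, 460, -55.8).
Normal n = (DH-2→DH-3) × (DH-2→DH-4) = (-33760, 17430.3, -46890).
So ∂z/∂E = −n_x/n_z = −0.71998 and ∂z/∂N = −n_y/n_z = 0.37173.
Intercept c from DH-2: 457 + 223.19 + 18.59 = 698.78.
At (380, 303): z_contact = −273.59 + 112.63 + 698.78 = 537.82 m.
Depth below ground = 701.4 − 537.82 = 163.6 m.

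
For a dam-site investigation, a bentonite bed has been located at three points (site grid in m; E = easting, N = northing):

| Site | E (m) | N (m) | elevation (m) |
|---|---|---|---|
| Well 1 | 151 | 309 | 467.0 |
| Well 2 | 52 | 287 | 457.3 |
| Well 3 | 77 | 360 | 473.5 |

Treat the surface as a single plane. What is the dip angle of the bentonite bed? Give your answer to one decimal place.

11.9°

Two edge vectors: Well 1→Well 2 = (-99, -22, -9.7), Well 1→Well 3 = (-74, 51, 6.5).
Normal n = (Well 1→Well 2) × (Well 1→Well 3) = (351.7, 1361.3, -6677).
So ∂z/∂E = −n_x/n_z = 0.05267 and ∂z/∂N = −n_y/n_z = 0.20388.
Gradient magnitude |∇z| = √(a² + b²) = √(0.00277 + 0.04157) = 0.21057.
True dip = arctan(0.21057) = 11.9°, dipping toward SSW (azimuth ≈ 194°).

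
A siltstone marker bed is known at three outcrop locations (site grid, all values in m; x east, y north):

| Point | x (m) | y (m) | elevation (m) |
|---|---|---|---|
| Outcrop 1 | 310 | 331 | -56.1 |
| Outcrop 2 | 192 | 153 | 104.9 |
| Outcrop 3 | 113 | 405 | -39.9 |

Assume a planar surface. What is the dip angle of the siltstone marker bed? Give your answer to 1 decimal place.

37.2°

Two edge vectors: Outcrop 1→Outcrop 2 = (-118, -178, 161), Outcrop 1→Outcrop 3 = (-197, 74, 16.2).
Normal n = (Outcrop 1→Outcrop 2) × (Outcrop 1→Outcrop 3) = (-14797.6, -29805.4, -43798).
So ∂z/∂x = −n_x/n_z = −0.33786 and ∂z/∂y = −n_y/n_z = −0.68052.
Gradient magnitude |∇z| = √(a² + b²) = √(0.11415 + 0.46311) = 0.75977.
True dip = arctan(0.75977) = 37.2°, dipping toward NNE (azimuth ≈ 026°).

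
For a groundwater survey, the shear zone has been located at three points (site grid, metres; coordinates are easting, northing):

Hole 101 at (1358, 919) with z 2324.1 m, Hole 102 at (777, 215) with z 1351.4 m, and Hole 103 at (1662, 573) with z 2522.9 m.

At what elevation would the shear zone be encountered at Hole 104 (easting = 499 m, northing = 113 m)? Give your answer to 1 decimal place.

987.9 m

Two edge vectors: Hole 101→Hole 102 = (-581, -704, -972.7), Hole 101→Hole 103 = (304, -346, 198.8).
Normal n = (Hole 101→Hole 102) × (Hole 101→Hole 103) = (-476509.4, -180198, 415042).
So ∂z/∂easting = −n_x/n_z = 1.148099 and ∂z/∂northing = −n_y/n_z = 0.434168.
Intercept c from Hole 101: 2324.1 − 1559.12 − 399.00 = 365.98.
At (499, 113): z = 572.9 + 49.1 + 365.98 = 987.9 m.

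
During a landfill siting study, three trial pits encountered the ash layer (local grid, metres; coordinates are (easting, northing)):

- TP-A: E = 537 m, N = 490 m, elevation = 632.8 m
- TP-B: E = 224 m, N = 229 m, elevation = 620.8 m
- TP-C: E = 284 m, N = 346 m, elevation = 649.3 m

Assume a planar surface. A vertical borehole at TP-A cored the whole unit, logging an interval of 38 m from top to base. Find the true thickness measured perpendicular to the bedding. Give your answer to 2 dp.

34.18 m

Two edge vectors: TP-A→TP-B = (-313, -261, -12), TP-A→TP-C = (-253, -144, 16.5).
Normal n = (TP-A→TP-B) × (TP-A→TP-C) = (-6034.5, 8200.5, -20961).
So ∂z/∂E = −n_x/n_z = −0.28789 and ∂z/∂N = −n_y/n_z = 0.39123.
|∇z| = √(a²+b²) = 0.48574, so dip δ = arctan(0.48574) = 25.91°.
True thickness = vertical thickness × cos δ = 38 × cos 25.91° = 34.18 m.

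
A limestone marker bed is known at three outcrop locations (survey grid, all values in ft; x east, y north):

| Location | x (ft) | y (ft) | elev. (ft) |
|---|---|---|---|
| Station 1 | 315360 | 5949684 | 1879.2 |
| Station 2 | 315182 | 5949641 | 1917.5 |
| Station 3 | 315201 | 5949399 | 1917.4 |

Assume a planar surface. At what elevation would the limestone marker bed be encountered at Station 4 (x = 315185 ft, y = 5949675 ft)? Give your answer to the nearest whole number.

1916 ft

Two edge vectors: Station 1→Station 2 = (-178, -43, 38.3), Station 1→Station 3 = (-159, -285, 38.2).
Normal n = (Station 1→Station 2) × (Station 1→Station 3) = (9272.9, 709.9, 43893).
So ∂z/∂x = −n_x/n_z = −0.21126148 and ∂z/∂y = −n_y/n_z = −0.01617342.
Intercept c from Station 1: 1879.2 + 66623.42 + 96226.75 = 164729.37.
At (315185, 5949675): z = −66586.4 − 96226.6 + 164729.37 = 1916.3 ft.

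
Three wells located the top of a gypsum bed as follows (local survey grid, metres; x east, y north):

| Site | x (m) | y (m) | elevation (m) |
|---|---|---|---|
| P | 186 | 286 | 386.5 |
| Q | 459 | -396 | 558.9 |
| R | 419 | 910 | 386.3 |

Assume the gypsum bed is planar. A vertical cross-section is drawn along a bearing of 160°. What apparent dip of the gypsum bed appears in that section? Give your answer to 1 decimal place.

12.8°

Two edge vectors: P→Q = (273, -682, 172.4), P→R = (233, 624, -0.2).
Normal n = (P→Q) × (P→R) = (-107441.2, 40223.8, 329258).
So ∂z/∂x = −n_x/n_z = 0.32631 and ∂z/∂y = −n_y/n_z = −0.12216.
Unit vector along 160° is (sin 160°, cos 160°) = (0.3420, -0.9397).
Slope in that direction = a·(0.3420) + b·(-0.9397) = 0.22640.
Apparent dip = arctan|0.22640| = 12.8° (true dip is 19.2°, so apparent ≤ true as expected).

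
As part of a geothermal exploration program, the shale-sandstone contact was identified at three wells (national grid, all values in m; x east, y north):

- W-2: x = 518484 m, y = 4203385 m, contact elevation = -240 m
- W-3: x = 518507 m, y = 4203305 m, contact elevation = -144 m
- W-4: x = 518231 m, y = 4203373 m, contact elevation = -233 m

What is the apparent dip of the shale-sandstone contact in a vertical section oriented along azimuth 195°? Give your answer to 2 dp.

48.83°

Let the plane be z = a·x + b·y + c.
W-3−W-2: 23a − 80b = 96;  W-4−W-2: −253a − 12b = 7.
Solving gives a = 0.02886, b = −1.19170.
Unit vector along 195° is (sin 195°, cos 195°) = (-0.2588, -0.9659).
Slope in that direction = a·(-0.2588) + b·(-0.9659) = 1.14363.
Apparent dip = arctan|1.14363| = 48.83° (true dip is 50.0°, so apparent ≤ true as expected).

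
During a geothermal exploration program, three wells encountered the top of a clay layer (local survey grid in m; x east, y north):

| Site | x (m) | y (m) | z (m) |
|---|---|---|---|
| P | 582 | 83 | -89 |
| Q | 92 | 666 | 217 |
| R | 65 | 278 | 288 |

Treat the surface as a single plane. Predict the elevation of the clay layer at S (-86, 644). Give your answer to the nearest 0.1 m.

358.3 m

Two edge vectors: P→Q = (-490, 583, 306), P→R = (-517, 195, 377).
Normal n = (P→Q) × (P→R) = (160121, 26528, 205861).
So ∂z/∂x = −n_x/n_z = −0.77781 and ∂z/∂y = −n_y/n_z = −0.12886.
Intercept c from P: -89 + 452.69 + 10.70 = 374.38.
At (-86, 644): z = 66.9 − 83.0 + 374.38 = 358.3 m.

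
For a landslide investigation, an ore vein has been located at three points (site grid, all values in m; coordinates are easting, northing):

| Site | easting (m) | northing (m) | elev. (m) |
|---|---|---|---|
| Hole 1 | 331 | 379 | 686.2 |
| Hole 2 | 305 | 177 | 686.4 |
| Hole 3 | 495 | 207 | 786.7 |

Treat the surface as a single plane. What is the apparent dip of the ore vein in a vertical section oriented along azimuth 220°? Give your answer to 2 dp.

16.31°

Let the plane be z = a·easting + b·northing + c.
Hole 2−Hole 1: −26a − 202b = 0.2;  Hole 3−Hole 1: 164a − 172b = 100.5.
Solving gives a = 0.53901, b = −0.07037.
Unit vector along 220° is (sin 220°, cos 220°) = (-0.6428, -0.7660).
Slope in that direction = a·(-0.6428) + b·(-0.7660) = −0.29256.
Apparent dip = arctan|0.29256| = 16.31° (true dip is 28.5°, so apparent ≤ true as expected).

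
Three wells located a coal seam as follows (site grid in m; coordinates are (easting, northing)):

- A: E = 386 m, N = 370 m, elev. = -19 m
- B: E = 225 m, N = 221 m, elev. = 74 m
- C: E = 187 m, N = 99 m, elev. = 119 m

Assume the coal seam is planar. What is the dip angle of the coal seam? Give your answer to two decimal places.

23.03°

Two edge vectors: A→B = (-161, -149, 93), A→C = (-199, -271, 138).
Normal n = (A→B) × (A→C) = (4641, 3711, 13980).
So ∂z/∂E = −n_x/n_z = −0.33197 and ∂z/∂N = −n_y/n_z = −0.26545.
Gradient magnitude |∇z| = √(a² + b²) = √(0.11021 + 0.07046) = 0.42505.
True dip = arctan(0.42505) = 23.03°, dipping toward NE (azimuth ≈ 051°).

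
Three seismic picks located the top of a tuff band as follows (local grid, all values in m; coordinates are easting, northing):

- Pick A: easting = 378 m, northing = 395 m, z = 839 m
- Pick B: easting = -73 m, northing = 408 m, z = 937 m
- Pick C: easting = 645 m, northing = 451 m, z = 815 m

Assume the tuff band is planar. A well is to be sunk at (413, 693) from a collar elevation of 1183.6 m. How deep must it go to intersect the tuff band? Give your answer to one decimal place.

Let the plane be z = a·easting + b·northing + c.
Pick B−Pick A: −451a + 13b = 98;  Pick C−Pick A: 267a + 56b = −24.
Solving gives a = −0.20190, b = 0.53406.
Then c = 839 − a·378 − b·395 = 704.36.
At (413, 693): z_contact = −83.38 + 370.10 + 704.36 = 991.08 m.
Depth below ground = 1183.6 − 991.08 = 192.5 m.

192.5 m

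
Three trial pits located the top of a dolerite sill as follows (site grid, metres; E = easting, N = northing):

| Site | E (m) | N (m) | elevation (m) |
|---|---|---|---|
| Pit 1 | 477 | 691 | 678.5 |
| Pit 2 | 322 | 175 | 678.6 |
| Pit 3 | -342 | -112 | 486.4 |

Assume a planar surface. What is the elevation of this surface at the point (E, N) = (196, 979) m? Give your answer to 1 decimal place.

Two edge vectors: Pit 1→Pit 2 = (-155, -516, 0.1), Pit 1→Pit 3 = (-819, -803, -192.1).
Normal n = (Pit 1→Pit 2) × (Pit 1→Pit 3) = (99203.9, -29857.4, -298139).
So ∂z/∂E = −n_x/n_z = 0.33274 and ∂z/∂N = −n_y/n_z = −0.10015.
Intercept c from Pit 1: 678.5 − 158.72 + 69.20 = 588.98.
At (196, 979): z = 65.2 − 98.0 + 588.98 = 556.2 m.

556.2 m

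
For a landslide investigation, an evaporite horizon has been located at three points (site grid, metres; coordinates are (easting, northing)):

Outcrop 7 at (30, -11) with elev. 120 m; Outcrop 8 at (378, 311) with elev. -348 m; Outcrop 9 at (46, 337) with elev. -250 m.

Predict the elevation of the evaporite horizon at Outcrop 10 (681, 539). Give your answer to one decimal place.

-700.7 m

Let the plane be z = a·E + b·N + c.
Outcrop 8−Outcrop 7: 348a + 322b = −468;  Outcrop 9−Outcrop 7: 16a + 348b = −370.
Solving gives a = −0.37709, b = −1.04588.
Then c = 120 − a·30 − b·-11 = 119.81.
At (681, 539): z = −256.8 − 563.7 + 119.81 = -700.7 m.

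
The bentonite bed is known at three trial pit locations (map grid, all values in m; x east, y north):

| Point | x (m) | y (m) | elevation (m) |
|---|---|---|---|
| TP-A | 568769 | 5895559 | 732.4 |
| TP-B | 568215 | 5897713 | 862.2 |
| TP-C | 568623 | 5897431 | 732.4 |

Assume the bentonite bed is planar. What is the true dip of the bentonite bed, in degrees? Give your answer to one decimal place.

18.6°

Two edge vectors: TP-A→TP-B = (-554, 2154, 129.8), TP-A→TP-C = (-146, 1872, 0).
Normal n = (TP-A→TP-B) × (TP-A→TP-C) = (-242985.6, -18950.8, -722604).
So ∂z/∂x = −n_x/n_z = −0.33626 and ∂z/∂y = −n_y/n_z = −0.02623.
Gradient magnitude |∇z| = √(a² + b²) = √(0.11307 + 0.00069) = 0.33728.
True dip = arctan(0.33728) = 18.6°, dipping toward E (azimuth ≈ 086°).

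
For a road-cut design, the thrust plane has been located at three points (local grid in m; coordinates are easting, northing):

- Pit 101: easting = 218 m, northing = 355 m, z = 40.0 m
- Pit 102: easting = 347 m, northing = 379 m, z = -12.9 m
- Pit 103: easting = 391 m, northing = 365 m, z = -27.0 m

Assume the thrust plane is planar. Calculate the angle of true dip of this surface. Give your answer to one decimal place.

Two edge vectors: Pit 101→Pit 102 = (129, 24, -52.9), Pit 101→Pit 103 = (173, 10, -67).
Normal n = (Pit 101→Pit 102) × (Pit 101→Pit 103) = (-1079, -508.7, -2862).
So ∂z/∂easting = −n_x/n_z = −0.37701 and ∂z/∂northing = −n_y/n_z = −0.17774.
Gradient magnitude |∇z| = √(a² + b²) = √(0.14214 + 0.03159) = 0.41681.
True dip = arctan(0.41681) = 22.6°, dipping toward ENE (azimuth ≈ 065°).

22.6°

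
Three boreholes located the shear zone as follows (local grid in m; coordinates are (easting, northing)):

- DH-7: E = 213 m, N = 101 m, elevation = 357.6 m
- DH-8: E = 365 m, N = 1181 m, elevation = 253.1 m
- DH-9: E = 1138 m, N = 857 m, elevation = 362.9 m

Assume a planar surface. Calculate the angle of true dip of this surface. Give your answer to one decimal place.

8.3°

Let the plane be z = a·E + b·N + c.
DH-8−DH-7: 152a + 1080b = −104.5;  DH-9−DH-7: 925a + 756b = 5.3.
Solving gives a = 0.09583, b = −0.11025.
Gradient magnitude |∇z| = √(a² + b²) = √(0.00918 + 0.01215) = 0.14608.
True dip = arctan(0.14608) = 8.3°, dipping toward NW (azimuth ≈ 319°).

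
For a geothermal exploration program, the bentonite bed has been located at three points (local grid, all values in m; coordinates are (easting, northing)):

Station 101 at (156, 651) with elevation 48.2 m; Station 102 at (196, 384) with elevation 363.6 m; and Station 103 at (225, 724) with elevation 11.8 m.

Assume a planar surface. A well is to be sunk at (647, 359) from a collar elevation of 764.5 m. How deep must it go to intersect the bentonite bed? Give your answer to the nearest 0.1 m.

92.5 m

Two edge vectors: Station 101→Station 102 = (40, -267, 315.4), Station 101→Station 103 = (69, 73, -36.4).
Normal n = (Station 101→Station 102) × (Station 101→Station 103) = (-13305.4, 23218.6, 21343).
So ∂z/∂E = −n_x/n_z = 0.62341 and ∂z/∂N = −n_y/n_z = −1.08788.
Intercept c from Station 101: 48.2 − 97.25 + 708.21 = 659.16.
At (647, 359): z_contact = 403.35 − 390.55 + 659.16 = 671.95 m.
Depth below ground = 764.5 − 671.95 = 92.5 m.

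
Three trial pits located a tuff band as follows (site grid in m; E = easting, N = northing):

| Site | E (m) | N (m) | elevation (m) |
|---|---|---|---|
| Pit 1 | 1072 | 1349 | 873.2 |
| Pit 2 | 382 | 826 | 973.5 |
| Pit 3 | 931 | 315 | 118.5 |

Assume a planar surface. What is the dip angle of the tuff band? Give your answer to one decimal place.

48.8°

Let the plane be z = a·E + b·N + c.
Pit 2−Pit 1: −690a − 523b = 100.3;  Pit 3−Pit 1: −141a − 1034b = −754.7.
Solving gives a = −0.77912, b = 0.83613.
Gradient magnitude |∇z| = √(a² + b²) = √(0.60703 + 0.69911) = 1.14287.
True dip = arctan(1.14287) = 48.8°, dipping toward SE (azimuth ≈ 137°).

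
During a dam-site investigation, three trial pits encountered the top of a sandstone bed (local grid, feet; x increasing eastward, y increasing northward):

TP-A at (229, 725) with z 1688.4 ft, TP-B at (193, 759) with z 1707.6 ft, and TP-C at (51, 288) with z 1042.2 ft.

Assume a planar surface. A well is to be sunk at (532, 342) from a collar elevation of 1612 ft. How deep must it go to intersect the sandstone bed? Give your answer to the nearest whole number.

204 ft

Let the plane be z = a·x + b·y + c.
TP-B−TP-A: −36a + 34b = 19.2;  TP-C−TP-A: −178a − 437b = −646.2.
Solving gives a = 0.62341, b = 1.22479.
Then c = 1688.4 − a·229 − b·725 = 657.67.
At (532, 342): z_contact = 331.7 + 418.9 + 657.67 = 1408.2 ft.
Depth below ground = 1612 − 1408.2 = 204 ft.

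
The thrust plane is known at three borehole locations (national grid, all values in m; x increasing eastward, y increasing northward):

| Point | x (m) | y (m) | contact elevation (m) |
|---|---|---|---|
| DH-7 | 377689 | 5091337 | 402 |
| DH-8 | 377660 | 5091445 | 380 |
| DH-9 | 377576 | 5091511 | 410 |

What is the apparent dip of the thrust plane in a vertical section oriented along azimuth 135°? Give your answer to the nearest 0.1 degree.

Let the plane be z = a·x + b·y + c.
DH-8−DH-7: −29a + 108b = −22;  DH-9−DH-7: −113a + 174b = 8.
Solving gives a = −0.65549, b = −0.37972.
Unit vector along 135° is (sin 135°, cos 135°) = (0.7071, -0.7071).
Slope in that direction = a·(0.7071) + b·(-0.7071) = −0.19500.
Apparent dip = arctan|0.19500| = 11.0° (true dip is 37.1°, so apparent ≤ true as expected).

11.0°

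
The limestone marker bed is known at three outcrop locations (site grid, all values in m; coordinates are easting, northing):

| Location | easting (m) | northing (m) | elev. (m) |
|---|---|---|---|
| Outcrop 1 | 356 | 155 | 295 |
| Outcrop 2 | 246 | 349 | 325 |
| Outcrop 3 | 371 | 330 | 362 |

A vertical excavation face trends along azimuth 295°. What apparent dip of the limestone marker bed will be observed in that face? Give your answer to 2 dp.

Let the plane be z = a·easting + b·northing + c.
Outcrop 2−Outcrop 1: −110a + 194b = 30;  Outcrop 3−Outcrop 1: 15a + 175b = 67.
Solving gives a = 0.34964, b = 0.35289.
Unit vector along 295° is (sin 295°, cos 295°) = (-0.9063, 0.4226).
Slope in that direction = a·(-0.9063) + b·(0.4226) = −0.16774.
Apparent dip = arctan|0.16774| = 9.52° (true dip is 26.4°, so apparent ≤ true as expected).

9.52°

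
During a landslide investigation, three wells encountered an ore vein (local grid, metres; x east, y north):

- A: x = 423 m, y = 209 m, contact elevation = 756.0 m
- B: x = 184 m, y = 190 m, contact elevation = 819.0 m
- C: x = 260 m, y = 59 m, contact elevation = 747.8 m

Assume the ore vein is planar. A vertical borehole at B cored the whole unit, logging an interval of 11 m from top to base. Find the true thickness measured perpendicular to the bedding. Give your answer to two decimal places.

Let the plane be z = a·x + b·y + c.
B−A: −239a − 19b = 63;  C−A: −163a − 150b = −8.2.
Solving gives a = −0.29328, b = 0.37336.
|∇z| = √(a²+b²) = 0.47478, so dip δ = arctan(0.47478) = 25.40°.
True thickness = vertical thickness × cos δ = 11 × cos 25.40° = 9.94 m.

9.94 m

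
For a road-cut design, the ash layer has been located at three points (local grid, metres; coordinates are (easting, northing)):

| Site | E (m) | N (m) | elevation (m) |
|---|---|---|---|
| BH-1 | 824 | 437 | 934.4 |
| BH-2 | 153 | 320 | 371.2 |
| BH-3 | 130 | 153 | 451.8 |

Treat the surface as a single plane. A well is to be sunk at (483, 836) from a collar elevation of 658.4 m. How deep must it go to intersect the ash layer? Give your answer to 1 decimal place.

Two edge vectors: BH-1→BH-2 = (-671, -117, -563.2), BH-1→BH-3 = (-694, -284, -482.6).
Normal n = (BH-1→BH-2) × (BH-1→BH-3) = (-103484.6, 67036.2, 109366).
So ∂z/∂E = −n_x/n_z = 0.94622 and ∂z/∂N = −n_y/n_z = −0.61295.
Intercept c from BH-1: 934.4 − 779.69 + 267.86 = 422.57.
At (483, 836): z_contact = 457.03 − 512.43 + 422.57 = 367.17 m.
Depth below ground = 658.4 − 367.17 = 291.2 m.

291.2 m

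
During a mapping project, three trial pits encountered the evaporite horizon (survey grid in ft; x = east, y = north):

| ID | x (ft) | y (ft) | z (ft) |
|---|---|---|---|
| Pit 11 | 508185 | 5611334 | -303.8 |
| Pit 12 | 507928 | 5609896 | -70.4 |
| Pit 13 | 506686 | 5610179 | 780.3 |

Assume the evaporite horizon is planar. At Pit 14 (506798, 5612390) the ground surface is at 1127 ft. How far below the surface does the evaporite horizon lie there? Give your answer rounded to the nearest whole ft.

Two edge vectors: Pit 11→Pit 12 = (-257, -1438, 233.4), Pit 11→Pit 13 = (-1499, -1155, 1084.1).
Normal n = (Pit 11→Pit 12) × (Pit 11→Pit 13) = (-1289358.8, -71252.9, -1858727).
So ∂z/∂x = −n_x/n_z = −0.69367842 and ∂z/∂y = −n_y/n_z = −0.03833425.
Intercept c from Pit 11: -303.8 + 352516.97 + 215106.26 = 567319.43.
At (506798, 5612390): z_contact = −351554.8 − 215146.7 + 567319.43 = 617.9 ft.
Depth below ground = 1127 − 617.9 = 509 ft.

509 ft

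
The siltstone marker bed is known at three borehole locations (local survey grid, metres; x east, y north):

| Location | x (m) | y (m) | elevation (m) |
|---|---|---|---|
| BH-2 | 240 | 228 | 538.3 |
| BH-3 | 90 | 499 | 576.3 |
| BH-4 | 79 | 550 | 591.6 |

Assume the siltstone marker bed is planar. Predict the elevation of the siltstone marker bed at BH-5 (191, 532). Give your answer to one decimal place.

637.3 m

Let the plane be z = a·x + b·y + c.
BH-3−BH-2: −150a + 271b = 38;  BH-4−BH-2: −161a + 322b = 53.3.
Solving gives a = 0.47297, b = 0.40201.
Then c = 538.3 − a·240 − b·228 = 333.13.
At (191, 532): z = 90.3 + 213.9 + 333.13 = 637.3 m.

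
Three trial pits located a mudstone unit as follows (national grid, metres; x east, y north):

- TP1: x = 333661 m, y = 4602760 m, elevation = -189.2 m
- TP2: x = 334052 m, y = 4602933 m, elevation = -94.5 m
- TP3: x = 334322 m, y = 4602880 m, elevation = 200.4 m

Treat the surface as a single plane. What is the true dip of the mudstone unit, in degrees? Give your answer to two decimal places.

Let the plane be z = a·x + b·y + c.
TP2−TP1: 391a + 173b = 94.7;  TP3−TP1: 661a + 120b = 389.6.
Solving gives a = 0.83100, b = −1.33076.
Gradient magnitude |∇z| = √(a² + b²) = √(0.69056 + 1.77091) = 1.56891.
True dip = arctan(1.56891) = 57.49°, dipping toward NNW (azimuth ≈ 328°).

57.49°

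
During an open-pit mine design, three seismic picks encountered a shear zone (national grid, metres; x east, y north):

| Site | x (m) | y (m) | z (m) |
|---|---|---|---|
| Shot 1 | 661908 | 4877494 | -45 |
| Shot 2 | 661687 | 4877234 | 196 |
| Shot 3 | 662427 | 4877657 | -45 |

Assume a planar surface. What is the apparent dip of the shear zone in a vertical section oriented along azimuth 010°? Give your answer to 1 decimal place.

Two edge vectors: Shot 1→Shot 2 = (-221, -260, 241), Shot 1→Shot 3 = (519, 163, 0).
Normal n = (Shot 1→Shot 2) × (Shot 1→Shot 3) = (-39283, 125079, 98917).
So ∂z/∂x = −n_x/n_z = 0.39713 and ∂z/∂y = −n_y/n_z = −1.26448.
Unit vector along 010° is (sin 10°, cos 10°) = (0.1736, 0.9848).
Slope in that direction = a·(0.1736) + b·(0.9848) = −1.17631.
Apparent dip = arctan|1.17631| = 49.6° (true dip is 53.0°, so apparent ≤ true as expected).

49.6°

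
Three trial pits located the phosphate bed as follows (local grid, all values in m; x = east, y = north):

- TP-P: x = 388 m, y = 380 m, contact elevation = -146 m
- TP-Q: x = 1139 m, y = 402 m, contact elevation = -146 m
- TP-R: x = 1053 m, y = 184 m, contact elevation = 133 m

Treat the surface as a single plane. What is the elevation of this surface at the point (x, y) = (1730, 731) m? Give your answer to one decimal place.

Let the plane be z = a·x + b·y + c.
TP-Q−TP-P: 751a + 22b = 0;  TP-R−TP-P: 665a − 196b = 279.
Solving gives a = 0.037930, b = −1.294780.
Then c = -146 − a·388 − b·380 = 331.30.
At (1730, 731): z = 65.6 − 946.5 + 331.30 = -549.6 m.

-549.6 m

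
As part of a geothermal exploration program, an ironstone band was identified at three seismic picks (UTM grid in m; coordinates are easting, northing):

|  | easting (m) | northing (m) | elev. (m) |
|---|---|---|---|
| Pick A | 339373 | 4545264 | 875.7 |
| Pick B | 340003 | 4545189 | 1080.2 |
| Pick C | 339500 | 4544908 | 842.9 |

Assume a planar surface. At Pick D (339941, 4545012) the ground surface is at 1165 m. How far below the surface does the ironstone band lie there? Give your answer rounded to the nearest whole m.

145 m

Let the plane be z = a·easting + b·northing + c.
Pick B−Pick A: 630a − 75b = 204.5;  Pick C−Pick A: 127a − 356b = −32.8.
Solving gives a = 0.35045517, b = 0.21715676.
Then c = 875.7 − a·339373 − b·4545264 = −1105094.13.
At (339941, 4545012): z_contact = 119134.1 + 986980.1 − 1105094.13 = 1020.0 m.
Depth below ground = 1165 − 1020.0 = 145 m.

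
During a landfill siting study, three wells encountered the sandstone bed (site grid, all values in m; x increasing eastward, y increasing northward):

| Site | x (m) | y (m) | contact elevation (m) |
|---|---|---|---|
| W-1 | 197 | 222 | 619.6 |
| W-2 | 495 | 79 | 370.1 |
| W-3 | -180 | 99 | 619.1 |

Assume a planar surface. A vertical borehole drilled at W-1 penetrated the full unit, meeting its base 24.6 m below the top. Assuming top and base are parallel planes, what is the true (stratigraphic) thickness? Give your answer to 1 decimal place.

Two edge vectors: W-1→W-2 = (298, -143, -249.5), W-1→W-3 = (-377, -123, -0.5).
Normal n = (W-1→W-2) × (W-1→W-3) = (-30617, 94210.5, -90565).
So ∂z/∂x = −n_x/n_z = −0.33807 and ∂z/∂y = −n_y/n_z = 1.04025.
|∇z| = √(a²+b²) = 1.09381, so dip δ = arctan(1.09381) = 47.57°.
True thickness = vertical thickness × cos δ = 24.6 × cos 47.57° = 16.6 m.

16.6 m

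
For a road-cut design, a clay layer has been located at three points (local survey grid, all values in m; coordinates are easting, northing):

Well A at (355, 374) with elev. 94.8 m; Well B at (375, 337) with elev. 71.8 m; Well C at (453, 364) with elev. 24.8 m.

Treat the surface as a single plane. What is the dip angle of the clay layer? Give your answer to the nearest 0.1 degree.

Let the plane be z = a·easting + b·northing + c.
Well B−Well A: 20a − 37b = −23;  Well C−Well A: 98a − 10b = −70.
Solving gives a = −0.68885, b = 0.24927.
Gradient magnitude |∇z| = √(a² + b²) = √(0.47451 + 0.06214) = 0.73256.
True dip = arctan(0.73256) = 36.2°, dipping toward ESE (azimuth ≈ 110°).

36.2°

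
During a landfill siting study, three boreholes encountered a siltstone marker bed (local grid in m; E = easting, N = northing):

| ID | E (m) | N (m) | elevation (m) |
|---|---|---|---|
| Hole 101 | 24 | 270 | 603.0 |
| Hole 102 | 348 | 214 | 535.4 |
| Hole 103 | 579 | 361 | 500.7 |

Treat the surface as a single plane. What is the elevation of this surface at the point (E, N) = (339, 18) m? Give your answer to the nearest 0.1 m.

Two edge vectors: Hole 101→Hole 102 = (324, -56, -67.6), Hole 101→Hole 103 = (555, 91, -102.3).
Normal n = (Hole 101→Hole 102) × (Hole 101→Hole 103) = (11880.4, -4372.8, 60564).
So ∂z/∂E = −n_x/n_z = −0.19616 and ∂z/∂N = −n_y/n_z = 0.07220.
Intercept c from Hole 101: 603 + 4.71 − 19.49 = 588.21.
At (339, 18): z = −66.5 + 1.3 + 588.21 = 523.0 m.

523.0 m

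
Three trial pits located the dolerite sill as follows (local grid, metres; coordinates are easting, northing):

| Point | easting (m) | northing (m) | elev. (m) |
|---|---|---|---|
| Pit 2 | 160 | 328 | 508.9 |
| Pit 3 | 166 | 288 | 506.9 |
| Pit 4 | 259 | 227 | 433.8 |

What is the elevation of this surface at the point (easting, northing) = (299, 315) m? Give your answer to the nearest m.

Two edge vectors: Pit 2→Pit 3 = (6, -40, -2), Pit 2→Pit 4 = (99, -101, -75.1).
Normal n = (Pit 2→Pit 3) × (Pit 2→Pit 4) = (2802, 252.6, 3354).
So ∂z/∂easting = −n_x/n_z = −0.83542 and ∂z/∂northing = −n_y/n_z = −0.07531.
Intercept c from Pit 2: 508.9 + 133.67 + 24.70 = 667.27.
At (299, 315): z = −249.8 − 23.7 + 667.27 = 393.8 m.

394 m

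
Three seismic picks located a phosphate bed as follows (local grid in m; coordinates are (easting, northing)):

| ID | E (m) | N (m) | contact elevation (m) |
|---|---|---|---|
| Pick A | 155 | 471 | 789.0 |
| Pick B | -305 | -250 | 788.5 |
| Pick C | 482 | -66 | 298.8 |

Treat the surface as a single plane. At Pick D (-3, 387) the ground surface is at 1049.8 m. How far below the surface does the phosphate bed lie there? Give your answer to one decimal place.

184.5 m

Two edge vectors: Pick A→Pick B = (-460, -721, -0.5), Pick A→Pick C = (327, -537, -490.2).
Normal n = (Pick A→Pick B) × (Pick A→Pick C) = (353165.7, -225655.5, 482787).
So ∂z/∂E = −n_x/n_z = −0.73151 and ∂z/∂N = −n_y/n_z = 0.46740.
Intercept c from Pick A: 789 + 113.38 − 220.15 = 682.24.
At (-3, 387): z_contact = 2.19 + 180.88 + 682.24 = 865.32 m.
Depth below ground = 1049.8 − 865.32 = 184.5 m.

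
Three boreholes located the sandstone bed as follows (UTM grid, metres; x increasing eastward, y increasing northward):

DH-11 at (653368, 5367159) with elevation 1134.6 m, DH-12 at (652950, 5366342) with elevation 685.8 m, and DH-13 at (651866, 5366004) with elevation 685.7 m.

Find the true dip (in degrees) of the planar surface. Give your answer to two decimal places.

34.39°

Two edge vectors: DH-11→DH-12 = (-418, -817, -448.8), DH-11→DH-13 = (-1502, -1155, -448.9).
Normal n = (DH-11→DH-12) × (DH-11→DH-13) = (-151612.7, 486457.4, -744344).
So ∂z/∂x = −n_x/n_z = −0.20369 and ∂z/∂y = −n_y/n_z = 0.65354.
Gradient magnitude |∇z| = √(a² + b²) = √(0.04149 + 0.42711) = 0.68454.
True dip = arctan(0.68454) = 34.39°, dipping toward SSE (azimuth ≈ 163°).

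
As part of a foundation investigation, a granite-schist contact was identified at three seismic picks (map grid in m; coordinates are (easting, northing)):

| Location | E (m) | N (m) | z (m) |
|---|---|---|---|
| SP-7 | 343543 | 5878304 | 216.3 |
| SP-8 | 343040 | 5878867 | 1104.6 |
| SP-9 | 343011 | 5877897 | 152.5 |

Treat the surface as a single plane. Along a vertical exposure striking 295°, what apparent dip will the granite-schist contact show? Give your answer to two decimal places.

Two edge vectors: SP-7→SP-8 = (-503, 563, 888.3), SP-7→SP-9 = (-532, -407, -63.8).
Normal n = (SP-7→SP-8) × (SP-7→SP-9) = (325618.7, -504667, 504237).
So ∂z/∂E = −n_x/n_z = −0.64577 and ∂z/∂N = −n_y/n_z = 1.00085.
Unit vector along 295° is (sin 295°, cos 295°) = (-0.9063, 0.4226).
Slope in that direction = a·(-0.9063) + b·(0.4226) = 1.00824.
Apparent dip = arctan|1.00824| = 45.24° (true dip is 50.0°, so apparent ≤ true as expected).

45.24°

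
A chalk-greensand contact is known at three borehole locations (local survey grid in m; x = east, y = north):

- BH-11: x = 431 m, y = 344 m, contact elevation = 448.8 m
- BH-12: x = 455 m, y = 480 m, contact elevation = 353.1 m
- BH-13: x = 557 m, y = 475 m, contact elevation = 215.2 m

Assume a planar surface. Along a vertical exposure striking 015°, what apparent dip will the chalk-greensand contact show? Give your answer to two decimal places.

Two edge vectors: BH-11→BH-12 = (24, 136, -95.7), BH-11→BH-13 = (126, 131, -233.6).
Normal n = (BH-11→BH-12) × (BH-11→BH-13) = (-19232.9, -6451.8, -13992).
So ∂z/∂x = −n_x/n_z = −1.37456 and ∂z/∂y = −n_y/n_z = −0.46111.
Unit vector along 015° is (sin 15°, cos 15°) = (0.2588, 0.9659).
Slope in that direction = a·(0.2588) + b·(0.9659) = −0.80116.
Apparent dip = arctan|0.80116| = 38.70° (true dip is 55.4°, so apparent ≤ true as expected).

38.70°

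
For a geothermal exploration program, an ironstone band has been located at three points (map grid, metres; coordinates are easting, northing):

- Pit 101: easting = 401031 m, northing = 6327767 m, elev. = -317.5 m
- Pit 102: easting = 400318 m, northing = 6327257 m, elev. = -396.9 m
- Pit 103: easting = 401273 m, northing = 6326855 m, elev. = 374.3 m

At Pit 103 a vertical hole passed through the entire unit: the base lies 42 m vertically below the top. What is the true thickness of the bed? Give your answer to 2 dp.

Two edge vectors: Pit 101→Pit 102 = (-713, -510, -79.4), Pit 101→Pit 103 = (242, -912, 691.8).
Normal n = (Pit 101→Pit 102) × (Pit 101→Pit 103) = (-425230.8, 474038.6, 773676).
So ∂z/∂easting = −n_x/n_z = 0.54962 and ∂z/∂northing = −n_y/n_z = −0.61271.
|∇z| = √(a²+b²) = 0.82310, so dip δ = arctan(0.82310) = 39.46°.
True thickness = vertical thickness × cos δ = 42 × cos 39.46° = 32.43 m.

32.43 m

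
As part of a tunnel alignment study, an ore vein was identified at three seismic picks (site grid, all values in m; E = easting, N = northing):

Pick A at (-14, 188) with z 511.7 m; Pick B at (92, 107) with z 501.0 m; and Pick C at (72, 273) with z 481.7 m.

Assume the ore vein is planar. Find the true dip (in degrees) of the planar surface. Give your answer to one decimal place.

14.2°

Two edge vectors: Pick A→Pick B = (106, -81, -10.7), Pick A→Pick C = (86, 85, -30).
Normal n = (Pick A→Pick B) × (Pick A→Pick C) = (3339.5, 2259.8, 15976).
So ∂z/∂E = −n_x/n_z = −0.20903 and ∂z/∂N = −n_y/n_z = −0.14145.
Gradient magnitude |∇z| = √(a² + b²) = √(0.04369 + 0.02001) = 0.25239.
True dip = arctan(0.25239) = 14.2°, dipping toward NE (azimuth ≈ 056°).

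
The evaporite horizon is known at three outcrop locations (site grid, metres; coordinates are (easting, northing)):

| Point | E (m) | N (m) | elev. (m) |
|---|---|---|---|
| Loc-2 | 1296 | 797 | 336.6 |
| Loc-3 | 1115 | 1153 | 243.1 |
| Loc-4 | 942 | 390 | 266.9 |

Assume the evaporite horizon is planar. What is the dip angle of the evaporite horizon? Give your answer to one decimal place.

Two edge vectors: Loc-2→Loc-3 = (-181, 356, -93.5), Loc-2→Loc-4 = (-354, -407, -69.7).
Normal n = (Loc-2→Loc-3) × (Loc-2→Loc-4) = (-62867.7, 20483.3, 199691).
So ∂z/∂E = −n_x/n_z = 0.31482 and ∂z/∂N = −n_y/n_z = −0.10257.
Gradient magnitude |∇z| = √(a² + b²) = √(0.09911 + 0.01052) = 0.33111.
True dip = arctan(0.33111) = 18.3°, dipping toward WNW (azimuth ≈ 288°).

18.3°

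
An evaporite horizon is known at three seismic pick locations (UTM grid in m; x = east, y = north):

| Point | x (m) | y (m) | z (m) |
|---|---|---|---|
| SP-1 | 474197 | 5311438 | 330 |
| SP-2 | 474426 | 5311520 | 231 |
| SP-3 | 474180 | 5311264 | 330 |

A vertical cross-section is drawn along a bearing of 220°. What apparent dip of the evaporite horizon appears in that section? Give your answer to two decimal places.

14.27°

Two edge vectors: SP-1→SP-2 = (229, 82, -99), SP-1→SP-3 = (-17, -174, 0).
Normal n = (SP-1→SP-2) × (SP-1→SP-3) = (-17226, 1683, -38452).
So ∂z/∂x = −n_x/n_z = −0.44799 and ∂z/∂y = −n_y/n_z = 0.04377.
Unit vector along 220° is (sin 220°, cos 220°) = (-0.6428, -0.7660).
Slope in that direction = a·(-0.6428) + b·(-0.7660) = 0.25443.
Apparent dip = arctan|0.25443| = 14.27° (true dip is 24.2°, so apparent ≤ true as expected).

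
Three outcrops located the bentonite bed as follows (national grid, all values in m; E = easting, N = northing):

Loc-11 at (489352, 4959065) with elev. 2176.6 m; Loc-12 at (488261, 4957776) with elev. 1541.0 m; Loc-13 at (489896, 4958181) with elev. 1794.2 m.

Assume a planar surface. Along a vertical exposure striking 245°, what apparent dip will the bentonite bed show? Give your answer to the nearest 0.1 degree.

13.0°

Let the plane be z = a·E + b·N + c.
Loc-12−Loc-11: −1091a − 1289b = −635.6;  Loc-13−Loc-11: 544a − 884b = −382.4.
Solving gives a = 0.04140, b = 0.45806.
Unit vector along 245° is (sin 245°, cos 245°) = (-0.9063, -0.4226).
Slope in that direction = a·(-0.9063) + b·(-0.4226) = −0.23110.
Apparent dip = arctan|0.23110| = 13.0° (true dip is 24.7°, so apparent ≤ true as expected).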